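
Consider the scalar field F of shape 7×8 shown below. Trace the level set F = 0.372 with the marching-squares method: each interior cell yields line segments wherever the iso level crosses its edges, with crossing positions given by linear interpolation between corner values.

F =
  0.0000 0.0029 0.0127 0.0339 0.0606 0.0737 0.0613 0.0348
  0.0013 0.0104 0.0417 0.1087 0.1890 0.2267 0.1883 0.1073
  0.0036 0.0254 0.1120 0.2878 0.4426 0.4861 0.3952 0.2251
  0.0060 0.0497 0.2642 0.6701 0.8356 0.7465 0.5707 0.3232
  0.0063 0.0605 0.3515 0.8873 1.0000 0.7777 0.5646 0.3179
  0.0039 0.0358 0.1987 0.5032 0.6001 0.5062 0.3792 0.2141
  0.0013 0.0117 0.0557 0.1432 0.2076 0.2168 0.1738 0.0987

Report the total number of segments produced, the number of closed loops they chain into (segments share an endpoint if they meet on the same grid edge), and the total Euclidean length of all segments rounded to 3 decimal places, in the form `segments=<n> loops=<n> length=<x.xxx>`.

segments=16 loops=1 length=13.774

cell (1,3): code 0100 → (1.722,4.000)–(2.000,3.544)
cell (1,4): code 1100 → (1.560,5.000)–(1.722,4.000)
cell (1,5): code 1100 → (1.888,6.000)–(1.560,5.000)
cell (1,6): code 1000 → (2.000,6.136)–(1.888,6.000)
cell (2,2): code 0100 → (2.220,3.000)–(3.000,2.266)
cell (2,3): code 1110 → (2.000,3.544)–(2.220,3.000)
cell (2,6): code 1001 → (3.000,6.803)–(2.000,6.136)
cell (3,2): code 0110 → (3.000,2.266)–(4.000,2.038)
cell (3,6): code 1001 → (4.000,6.781)–(3.000,6.803)
cell (4,2): code 0110 → (4.000,2.038)–(5.000,2.569)
cell (4,6): code 1001 → (5.000,6.044)–(4.000,6.781)
cell (5,2): code 0010 → (5.000,2.569)–(5.364,3.000)
cell (5,3): code 0011 → (5.364,3.000)–(5.581,4.000)
cell (5,4): code 0011 → (5.581,4.000)–(5.464,5.000)
cell (5,5): code 0011 → (5.464,5.000)–(5.035,6.000)
cell (5,6): code 0001 → (5.035,6.000)–(5.000,6.044)
total: 16 segments, chained into 1 closed loop(s), length Σ = 13.774490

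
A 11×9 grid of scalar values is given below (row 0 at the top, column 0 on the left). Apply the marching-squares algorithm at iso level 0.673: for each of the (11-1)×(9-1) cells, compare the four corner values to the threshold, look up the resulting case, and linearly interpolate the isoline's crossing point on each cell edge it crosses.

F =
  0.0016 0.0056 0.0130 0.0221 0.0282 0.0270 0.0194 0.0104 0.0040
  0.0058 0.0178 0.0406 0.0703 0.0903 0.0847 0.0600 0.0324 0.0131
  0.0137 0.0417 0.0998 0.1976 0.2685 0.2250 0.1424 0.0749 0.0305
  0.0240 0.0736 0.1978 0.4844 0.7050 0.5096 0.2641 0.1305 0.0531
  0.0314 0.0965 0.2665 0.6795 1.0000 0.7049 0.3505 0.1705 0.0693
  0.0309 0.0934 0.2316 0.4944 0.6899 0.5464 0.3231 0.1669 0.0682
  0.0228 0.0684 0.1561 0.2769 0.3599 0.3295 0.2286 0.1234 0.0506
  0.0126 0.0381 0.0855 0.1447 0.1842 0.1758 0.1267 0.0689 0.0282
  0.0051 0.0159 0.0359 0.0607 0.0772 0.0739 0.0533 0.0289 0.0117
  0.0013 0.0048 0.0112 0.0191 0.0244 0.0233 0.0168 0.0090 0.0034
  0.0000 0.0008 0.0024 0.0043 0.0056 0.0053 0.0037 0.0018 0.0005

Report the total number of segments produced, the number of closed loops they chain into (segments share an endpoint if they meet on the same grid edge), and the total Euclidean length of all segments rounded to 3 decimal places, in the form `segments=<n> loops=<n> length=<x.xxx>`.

segments=12 loops=1 length=6.045

cell (2,3): code 0100 → (2.927,4.000)–(3.000,3.855)
cell (2,4): code 1000 → (3.000,4.164)–(2.927,4.000)
cell (3,2): code 0100 → (3.967,3.000)–(4.000,2.984)
cell (3,3): code 1110 → (3.000,3.855)–(3.967,3.000)
cell (3,4): code 1101 → (3.837,5.000)–(3.000,4.164)
cell (3,5): code 1000 → (4.000,5.090)–(3.837,5.000)
cell (4,2): code 0010 → (4.000,2.984)–(4.035,3.000)
cell (4,3): code 0111 → (4.035,3.000)–(5.000,3.914)
cell (4,4): code 1011 → (5.000,4.118)–(4.201,5.000)
cell (4,5): code 0001 → (4.201,5.000)–(4.000,5.090)
cell (5,3): code 0010 → (5.000,3.914)–(5.051,4.000)
cell (5,4): code 0001 → (5.051,4.000)–(5.000,4.118)
total: 12 segments, chained into 1 closed loop(s), length Σ = 6.045418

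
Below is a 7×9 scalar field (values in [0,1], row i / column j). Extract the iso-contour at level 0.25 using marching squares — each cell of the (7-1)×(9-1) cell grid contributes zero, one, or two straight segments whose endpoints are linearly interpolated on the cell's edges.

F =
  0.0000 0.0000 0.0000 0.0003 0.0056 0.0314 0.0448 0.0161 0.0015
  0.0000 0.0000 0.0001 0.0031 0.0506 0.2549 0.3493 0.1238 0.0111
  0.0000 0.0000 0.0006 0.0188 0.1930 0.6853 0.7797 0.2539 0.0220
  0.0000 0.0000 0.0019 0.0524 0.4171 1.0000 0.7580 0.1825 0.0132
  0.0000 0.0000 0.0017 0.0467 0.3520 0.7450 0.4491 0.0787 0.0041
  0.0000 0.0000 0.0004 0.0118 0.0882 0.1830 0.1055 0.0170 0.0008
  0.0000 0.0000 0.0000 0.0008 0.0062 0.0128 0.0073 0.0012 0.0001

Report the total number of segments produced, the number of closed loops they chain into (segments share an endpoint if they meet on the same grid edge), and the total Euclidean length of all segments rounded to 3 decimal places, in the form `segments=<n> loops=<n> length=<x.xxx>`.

cell (0,4): code 0100 → (0.978,5.000)–(1.000,4.976)
cell (0,5): code 1100 → (0.674,6.000)–(0.978,5.000)
cell (0,6): code 1000 → (1.000,6.440)–(0.674,6.000)
cell (1,4): code 0110 → (1.000,4.976)–(2.000,4.116)
cell (1,6): code 1101 → (1.970,7.000)–(1.000,6.440)
cell (1,7): code 1000 → (2.000,7.017)–(1.970,7.000)
cell (2,3): code 0100 → (2.254,4.000)–(3.000,3.542)
cell (2,4): code 1110 → (2.000,4.116)–(2.254,4.000)
cell (2,6): code 1011 → (3.000,6.883)–(2.055,7.000)
cell (2,7): code 0001 → (2.055,7.000)–(2.000,7.017)
cell (3,3): code 0110 → (3.000,3.542)–(4.000,3.666)
cell (3,6): code 1001 → (4.000,6.538)–(3.000,6.883)
cell (4,3): code 0010 → (4.000,3.666)–(4.387,4.000)
cell (4,4): code 0011 → (4.387,4.000)–(4.881,5.000)
cell (4,5): code 0011 → (4.881,5.000)–(4.579,6.000)
cell (4,6): code 0001 → (4.579,6.000)–(4.000,6.538)
total: 16 segments, chained into 1 closed loop(s), length Σ = 11.790245

segments=16 loops=1 length=11.790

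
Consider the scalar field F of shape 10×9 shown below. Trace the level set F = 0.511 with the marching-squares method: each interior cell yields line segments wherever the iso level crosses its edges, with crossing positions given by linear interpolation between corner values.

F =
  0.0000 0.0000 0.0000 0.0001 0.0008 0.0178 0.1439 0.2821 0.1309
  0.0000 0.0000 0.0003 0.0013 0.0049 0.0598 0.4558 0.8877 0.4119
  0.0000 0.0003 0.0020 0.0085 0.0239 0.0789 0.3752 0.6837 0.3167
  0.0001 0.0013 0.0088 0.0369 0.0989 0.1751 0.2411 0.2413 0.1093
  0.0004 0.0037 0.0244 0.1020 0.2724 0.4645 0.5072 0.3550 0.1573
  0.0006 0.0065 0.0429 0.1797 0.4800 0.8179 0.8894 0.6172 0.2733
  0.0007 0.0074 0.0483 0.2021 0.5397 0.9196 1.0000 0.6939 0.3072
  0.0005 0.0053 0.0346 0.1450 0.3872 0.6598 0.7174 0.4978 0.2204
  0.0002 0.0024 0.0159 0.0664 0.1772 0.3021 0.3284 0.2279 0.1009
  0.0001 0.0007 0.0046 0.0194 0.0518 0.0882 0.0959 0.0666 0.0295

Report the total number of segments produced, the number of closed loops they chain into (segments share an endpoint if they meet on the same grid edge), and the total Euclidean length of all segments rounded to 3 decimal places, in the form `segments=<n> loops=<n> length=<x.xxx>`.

cell (0,6): code 0100 → (0.378,7.000)–(1.000,6.128)
cell (0,7): code 1000 → (1.000,7.792)–(0.378,7.000)
cell (1,6): code 0110 → (1.000,6.128)–(2.000,6.440)
cell (1,7): code 1001 → (2.000,7.471)–(1.000,7.792)
cell (2,6): code 0010 → (2.000,6.440)–(2.390,7.000)
cell (2,7): code 0001 → (2.390,7.000)–(2.000,7.471)
cell (4,4): code 0100 → (4.132,5.000)–(5.000,4.092)
cell (4,5): code 1100 → (4.010,6.000)–(4.132,5.000)
cell (4,6): code 1100 → (4.595,7.000)–(4.010,6.000)
cell (4,7): code 1000 → (5.000,7.309)–(4.595,7.000)
cell (5,3): code 0100 → (5.519,4.000)–(6.000,3.915)
cell (5,4): code 1110 → (5.000,4.092)–(5.519,4.000)
cell (5,7): code 1001 → (6.000,7.473)–(5.000,7.309)
cell (6,3): code 0010 → (6.000,3.915)–(6.188,4.000)
cell (6,4): code 0111 → (6.188,4.000)–(7.000,4.454)
cell (6,6): code 1011 → (7.000,6.940)–(6.933,7.000)
cell (6,7): code 0001 → (6.933,7.000)–(6.000,7.473)
cell (7,4): code 0010 → (7.000,4.454)–(7.416,5.000)
cell (7,5): code 0011 → (7.416,5.000)–(7.531,6.000)
cell (7,6): code 0001 → (7.531,6.000)–(7.000,6.940)
total: 20 segments, chained into 2 closed loop(s), length Σ = 16.475603

segments=20 loops=2 length=16.476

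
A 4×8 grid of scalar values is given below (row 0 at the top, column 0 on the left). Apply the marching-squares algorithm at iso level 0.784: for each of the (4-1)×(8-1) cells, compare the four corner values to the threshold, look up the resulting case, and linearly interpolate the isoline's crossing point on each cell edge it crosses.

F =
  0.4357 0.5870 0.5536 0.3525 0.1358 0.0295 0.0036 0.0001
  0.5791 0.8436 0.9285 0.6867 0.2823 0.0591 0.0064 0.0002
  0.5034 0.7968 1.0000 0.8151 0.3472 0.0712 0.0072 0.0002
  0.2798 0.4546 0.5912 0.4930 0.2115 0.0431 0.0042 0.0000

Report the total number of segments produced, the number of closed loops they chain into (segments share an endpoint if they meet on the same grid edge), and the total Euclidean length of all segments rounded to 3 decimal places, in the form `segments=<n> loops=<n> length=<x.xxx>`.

segments=10 loops=1 length=6.550

cell (0,0): code 0100 → (0.768,1.000)–(1.000,0.775)
cell (0,1): code 1100 → (0.615,2.000)–(0.768,1.000)
cell (0,2): code 1000 → (1.000,2.598)–(0.615,2.000)
cell (1,0): code 0110 → (1.000,0.775)–(2.000,0.956)
cell (1,2): code 1101 → (1.758,3.000)–(1.000,2.598)
cell (1,3): code 1000 → (2.000,3.066)–(1.758,3.000)
cell (2,0): code 0010 → (2.000,0.956)–(2.037,1.000)
cell (2,1): code 0011 → (2.037,1.000)–(2.528,2.000)
cell (2,2): code 0011 → (2.528,2.000)–(2.097,3.000)
cell (2,3): code 0001 → (2.097,3.000)–(2.000,3.066)
total: 10 segments, chained into 1 closed loop(s), length Σ = 6.549895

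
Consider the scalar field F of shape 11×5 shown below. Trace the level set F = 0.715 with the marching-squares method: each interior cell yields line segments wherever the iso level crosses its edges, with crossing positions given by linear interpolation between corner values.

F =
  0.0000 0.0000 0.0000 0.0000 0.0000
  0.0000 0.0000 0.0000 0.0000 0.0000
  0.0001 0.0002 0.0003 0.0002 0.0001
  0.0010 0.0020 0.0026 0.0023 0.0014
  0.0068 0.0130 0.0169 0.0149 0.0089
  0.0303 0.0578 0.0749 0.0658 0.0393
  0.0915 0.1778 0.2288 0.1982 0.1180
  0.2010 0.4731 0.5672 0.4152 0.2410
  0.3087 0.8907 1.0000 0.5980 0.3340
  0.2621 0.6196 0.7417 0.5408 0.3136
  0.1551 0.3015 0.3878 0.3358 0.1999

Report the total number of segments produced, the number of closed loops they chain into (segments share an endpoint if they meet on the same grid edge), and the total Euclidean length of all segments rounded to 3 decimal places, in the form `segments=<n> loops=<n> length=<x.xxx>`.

cell (7,0): code 0100 → (7.579,1.000)–(8.000,0.698)
cell (7,1): code 1100 → (7.341,2.000)–(7.579,1.000)
cell (7,2): code 1000 → (8.000,2.709)–(7.341,2.000)
cell (8,0): code 0010 → (8.000,0.698)–(8.648,1.000)
cell (8,1): code 0111 → (8.648,1.000)–(9.000,1.781)
cell (8,2): code 1001 → (9.000,2.133)–(8.000,2.709)
cell (9,1): code 0010 → (9.000,1.781)–(9.075,2.000)
cell (9,2): code 0001 → (9.075,2.000)–(9.000,2.133)
total: 8 segments, chained into 1 closed loop(s), length Σ = 5.623390

segments=8 loops=1 length=5.623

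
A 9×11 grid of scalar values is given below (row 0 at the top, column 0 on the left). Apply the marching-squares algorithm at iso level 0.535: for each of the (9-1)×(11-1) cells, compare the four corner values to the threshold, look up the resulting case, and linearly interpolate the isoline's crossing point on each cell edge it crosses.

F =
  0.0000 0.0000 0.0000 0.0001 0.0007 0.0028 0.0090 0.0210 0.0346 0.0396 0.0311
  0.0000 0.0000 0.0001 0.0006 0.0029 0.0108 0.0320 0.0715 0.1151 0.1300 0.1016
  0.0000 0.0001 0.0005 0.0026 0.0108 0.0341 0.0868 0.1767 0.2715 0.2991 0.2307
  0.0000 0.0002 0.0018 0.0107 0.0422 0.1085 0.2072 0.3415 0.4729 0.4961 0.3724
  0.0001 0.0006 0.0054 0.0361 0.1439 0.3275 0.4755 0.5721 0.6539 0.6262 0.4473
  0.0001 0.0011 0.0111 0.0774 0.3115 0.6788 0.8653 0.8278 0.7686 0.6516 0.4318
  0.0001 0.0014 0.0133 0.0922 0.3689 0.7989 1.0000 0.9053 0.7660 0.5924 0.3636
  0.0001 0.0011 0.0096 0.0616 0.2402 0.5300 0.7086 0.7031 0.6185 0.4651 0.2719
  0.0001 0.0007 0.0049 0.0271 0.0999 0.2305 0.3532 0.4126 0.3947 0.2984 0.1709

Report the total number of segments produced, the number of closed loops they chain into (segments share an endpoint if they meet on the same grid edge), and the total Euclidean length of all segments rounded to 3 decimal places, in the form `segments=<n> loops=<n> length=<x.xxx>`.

segments=18 loops=1 length=14.949

cell (3,6): code 0100 → (3.839,7.000)–(4.000,6.616)
cell (3,7): code 1100 → (3.343,8.000)–(3.839,7.000)
cell (3,8): code 1100 → (3.299,9.000)–(3.343,8.000)
cell (3,9): code 1000 → (4.000,9.510)–(3.299,9.000)
cell (4,4): code 0100 → (4.591,5.000)–(5.000,4.608)
cell (4,5): code 1100 → (4.153,6.000)–(4.591,5.000)
cell (4,6): code 1110 → (4.000,6.616)–(4.153,6.000)
cell (4,9): code 1001 → (5.000,9.530)–(4.000,9.510)
cell (5,4): code 0110 → (5.000,4.608)–(6.000,4.386)
cell (5,9): code 1001 → (6.000,9.251)–(5.000,9.530)
cell (6,4): code 0010 → (6.000,4.386)–(6.981,5.000)
cell (6,5): code 0111 → (6.981,5.000)–(7.000,5.028)
cell (6,8): code 1011 → (7.000,8.544)–(6.451,9.000)
cell (6,9): code 0001 → (6.451,9.000)–(6.000,9.251)
cell (7,5): code 0010 → (7.000,5.028)–(7.488,6.000)
cell (7,6): code 0011 → (7.488,6.000)–(7.579,7.000)
cell (7,7): code 0011 → (7.579,7.000)–(7.373,8.000)
cell (7,8): code 0001 → (7.373,8.000)–(7.000,8.544)
total: 18 segments, chained into 1 closed loop(s), length Σ = 14.949446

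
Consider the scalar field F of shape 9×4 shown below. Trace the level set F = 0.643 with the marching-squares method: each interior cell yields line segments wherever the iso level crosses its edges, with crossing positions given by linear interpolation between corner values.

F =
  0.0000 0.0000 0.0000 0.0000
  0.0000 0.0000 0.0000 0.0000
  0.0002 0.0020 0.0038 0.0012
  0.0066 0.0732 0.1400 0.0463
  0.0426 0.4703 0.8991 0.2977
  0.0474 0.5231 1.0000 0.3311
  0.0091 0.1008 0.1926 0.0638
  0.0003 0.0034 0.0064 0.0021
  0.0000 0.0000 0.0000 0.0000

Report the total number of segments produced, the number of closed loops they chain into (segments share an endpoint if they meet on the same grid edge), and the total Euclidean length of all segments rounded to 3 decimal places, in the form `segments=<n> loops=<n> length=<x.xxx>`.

cell (3,1): code 0100 → (3.663,2.000)–(4.000,1.403)
cell (3,2): code 1000 → (4.000,2.426)–(3.663,2.000)
cell (4,1): code 0110 → (4.000,1.403)–(5.000,1.251)
cell (4,2): code 1001 → (5.000,2.534)–(4.000,2.426)
cell (5,1): code 0010 → (5.000,1.251)–(5.442,2.000)
cell (5,2): code 0001 → (5.442,2.000)–(5.000,2.534)
total: 6 segments, chained into 1 closed loop(s), length Σ = 4.808915

segments=6 loops=1 length=4.809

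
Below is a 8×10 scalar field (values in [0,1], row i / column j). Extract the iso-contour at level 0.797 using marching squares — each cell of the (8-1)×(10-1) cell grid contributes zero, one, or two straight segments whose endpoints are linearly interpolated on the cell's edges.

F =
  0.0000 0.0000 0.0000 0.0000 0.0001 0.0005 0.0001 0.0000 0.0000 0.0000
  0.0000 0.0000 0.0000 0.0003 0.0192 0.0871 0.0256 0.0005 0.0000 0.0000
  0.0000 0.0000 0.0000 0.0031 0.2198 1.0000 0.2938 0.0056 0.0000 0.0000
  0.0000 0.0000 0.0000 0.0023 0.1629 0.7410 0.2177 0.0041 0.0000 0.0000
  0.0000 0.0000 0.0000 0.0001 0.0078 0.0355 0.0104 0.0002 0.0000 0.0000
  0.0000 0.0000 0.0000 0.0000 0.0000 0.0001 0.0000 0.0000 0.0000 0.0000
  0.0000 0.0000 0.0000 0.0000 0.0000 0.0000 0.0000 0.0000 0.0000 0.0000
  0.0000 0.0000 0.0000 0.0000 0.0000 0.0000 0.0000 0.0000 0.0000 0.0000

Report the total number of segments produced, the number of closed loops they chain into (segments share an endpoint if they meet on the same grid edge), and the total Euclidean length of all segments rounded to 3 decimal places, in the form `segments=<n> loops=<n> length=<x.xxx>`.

segments=4 loops=1 length=2.366

cell (1,4): code 0100 → (1.778,5.000)–(2.000,4.740)
cell (1,5): code 1000 → (2.000,5.287)–(1.778,5.000)
cell (2,4): code 0010 → (2.000,4.740)–(2.784,5.000)
cell (2,5): code 0001 → (2.784,5.000)–(2.000,5.287)
total: 4 segments, chained into 1 closed loop(s), length Σ = 2.366367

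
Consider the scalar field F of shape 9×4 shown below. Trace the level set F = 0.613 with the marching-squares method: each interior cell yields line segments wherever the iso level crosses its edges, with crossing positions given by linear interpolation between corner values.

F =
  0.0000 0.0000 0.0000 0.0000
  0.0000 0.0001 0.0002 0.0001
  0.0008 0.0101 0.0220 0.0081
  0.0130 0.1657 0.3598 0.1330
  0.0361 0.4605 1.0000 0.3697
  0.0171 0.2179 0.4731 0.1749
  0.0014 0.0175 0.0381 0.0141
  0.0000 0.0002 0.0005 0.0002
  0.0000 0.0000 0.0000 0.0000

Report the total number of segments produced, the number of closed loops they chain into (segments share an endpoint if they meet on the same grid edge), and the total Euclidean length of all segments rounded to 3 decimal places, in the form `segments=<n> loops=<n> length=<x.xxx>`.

segments=4 loops=1 length=3.784

cell (3,1): code 0100 → (3.396,2.000)–(4.000,1.283)
cell (3,2): code 1000 → (4.000,2.614)–(3.396,2.000)
cell (4,1): code 0010 → (4.000,1.283)–(4.734,2.000)
cell (4,2): code 0001 → (4.734,2.000)–(4.000,2.614)
total: 4 segments, chained into 1 closed loop(s), length Σ = 3.783681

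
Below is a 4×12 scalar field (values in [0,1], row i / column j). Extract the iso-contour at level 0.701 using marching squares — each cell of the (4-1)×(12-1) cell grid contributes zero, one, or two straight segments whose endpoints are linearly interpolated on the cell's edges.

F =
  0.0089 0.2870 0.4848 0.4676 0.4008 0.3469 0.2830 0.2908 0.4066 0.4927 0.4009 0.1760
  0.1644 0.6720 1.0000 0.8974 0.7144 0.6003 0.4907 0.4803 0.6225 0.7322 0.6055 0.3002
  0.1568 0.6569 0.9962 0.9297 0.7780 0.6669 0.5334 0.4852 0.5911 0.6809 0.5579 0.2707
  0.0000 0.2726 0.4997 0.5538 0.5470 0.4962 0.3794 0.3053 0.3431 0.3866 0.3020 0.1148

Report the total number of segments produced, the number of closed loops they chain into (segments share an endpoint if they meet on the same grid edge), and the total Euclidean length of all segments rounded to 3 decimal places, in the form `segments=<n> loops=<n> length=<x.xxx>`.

cell (0,1): code 0100 → (0.420,2.000)–(1.000,1.088)
cell (0,2): code 1100 → (0.543,3.000)–(0.420,2.000)
cell (0,3): code 1100 → (0.957,4.000)–(0.543,3.000)
cell (0,4): code 1000 → (1.000,4.117)–(0.957,4.000)
cell (0,8): code 0100 → (0.870,9.000)–(1.000,8.716)
cell (0,9): code 1000 → (1.000,9.246)–(0.870,9.000)
cell (1,1): code 0110 → (1.000,1.088)–(2.000,1.130)
cell (1,4): code 1001 → (2.000,4.693)–(1.000,4.117)
cell (1,8): code 0010 → (1.000,8.716)–(1.608,9.000)
cell (1,9): code 0001 → (1.608,9.000)–(1.000,9.246)
cell (2,1): code 0010 → (2.000,1.130)–(2.595,2.000)
cell (2,2): code 0011 → (2.595,2.000)–(2.608,3.000)
cell (2,3): code 0011 → (2.608,3.000)–(2.333,4.000)
cell (2,4): code 0001 → (2.333,4.000)–(2.000,4.693)
total: 14 segments, chained into 2 closed loop(s), length Σ = 11.229352

segments=14 loops=2 length=11.229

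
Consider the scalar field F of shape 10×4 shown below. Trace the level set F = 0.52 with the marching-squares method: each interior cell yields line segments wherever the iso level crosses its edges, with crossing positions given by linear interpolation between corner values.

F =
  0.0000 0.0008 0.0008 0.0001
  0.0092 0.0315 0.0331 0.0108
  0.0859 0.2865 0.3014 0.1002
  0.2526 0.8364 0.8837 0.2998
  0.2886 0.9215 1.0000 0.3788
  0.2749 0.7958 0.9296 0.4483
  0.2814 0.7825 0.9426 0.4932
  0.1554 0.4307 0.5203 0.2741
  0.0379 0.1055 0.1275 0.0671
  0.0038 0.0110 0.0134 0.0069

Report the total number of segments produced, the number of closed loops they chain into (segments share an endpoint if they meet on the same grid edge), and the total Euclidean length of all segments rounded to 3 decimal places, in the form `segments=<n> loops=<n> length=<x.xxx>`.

cell (2,0): code 0100 → (2.425,1.000)–(3.000,0.458)
cell (2,1): code 1100 → (2.375,2.000)–(2.425,1.000)
cell (2,2): code 1000 → (3.000,2.623)–(2.375,2.000)
cell (3,0): code 0110 → (3.000,0.458)–(4.000,0.366)
cell (3,2): code 1001 → (4.000,2.773)–(3.000,2.623)
cell (4,0): code 0110 → (4.000,0.366)–(5.000,0.471)
cell (4,2): code 1001 → (5.000,2.851)–(4.000,2.773)
cell (5,0): code 0110 → (5.000,0.471)–(6.000,0.476)
cell (5,2): code 1001 → (6.000,2.940)–(5.000,2.851)
cell (6,0): code 0010 → (6.000,0.476)–(6.746,1.000)
cell (6,1): code 0111 → (6.746,1.000)–(7.000,1.997)
cell (6,2): code 1001 → (7.000,2.001)–(6.000,2.940)
cell (7,1): code 0010 → (7.000,1.997)–(7.001,2.000)
cell (7,2): code 0001 → (7.001,2.000)–(7.000,2.001)
total: 14 segments, chained into 1 closed loop(s), length Σ = 12.018601

segments=14 loops=1 length=12.019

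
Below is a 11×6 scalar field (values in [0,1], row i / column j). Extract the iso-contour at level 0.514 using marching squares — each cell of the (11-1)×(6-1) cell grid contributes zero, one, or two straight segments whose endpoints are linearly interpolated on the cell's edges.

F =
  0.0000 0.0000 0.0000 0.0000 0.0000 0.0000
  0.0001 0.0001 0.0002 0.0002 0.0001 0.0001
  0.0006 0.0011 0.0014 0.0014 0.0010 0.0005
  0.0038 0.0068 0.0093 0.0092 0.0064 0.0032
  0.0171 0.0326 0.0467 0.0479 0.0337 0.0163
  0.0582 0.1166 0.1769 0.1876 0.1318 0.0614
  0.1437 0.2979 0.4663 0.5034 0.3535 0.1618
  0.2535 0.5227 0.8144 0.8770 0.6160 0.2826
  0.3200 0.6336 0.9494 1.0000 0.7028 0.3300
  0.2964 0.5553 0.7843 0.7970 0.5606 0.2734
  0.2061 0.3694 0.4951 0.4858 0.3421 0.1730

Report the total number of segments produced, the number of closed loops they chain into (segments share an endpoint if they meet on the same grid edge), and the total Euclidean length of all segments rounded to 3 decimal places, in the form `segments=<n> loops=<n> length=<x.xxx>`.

cell (6,0): code 0100 → (6.961,1.000)–(7.000,0.968)
cell (6,1): code 1100 → (6.137,2.000)–(6.961,1.000)
cell (6,2): code 1100 → (6.028,3.000)–(6.137,2.000)
cell (6,3): code 1100 → (6.611,4.000)–(6.028,3.000)
cell (6,4): code 1000 → (7.000,4.306)–(6.611,4.000)
cell (7,0): code 0110 → (7.000,0.968)–(8.000,0.619)
cell (7,4): code 1001 → (8.000,4.506)–(7.000,4.306)
cell (8,0): code 0110 → (8.000,0.619)–(9.000,0.840)
cell (8,4): code 1001 → (9.000,4.162)–(8.000,4.506)
cell (9,0): code 0010 → (9.000,0.840)–(9.222,1.000)
cell (9,1): code 0011 → (9.222,1.000)–(9.935,2.000)
cell (9,2): code 0011 → (9.935,2.000)–(9.909,3.000)
cell (9,3): code 0011 → (9.909,3.000)–(9.213,4.000)
cell (9,4): code 0001 → (9.213,4.000)–(9.000,4.162)
total: 14 segments, chained into 1 closed loop(s), length Σ = 12.153397

segments=14 loops=1 length=12.153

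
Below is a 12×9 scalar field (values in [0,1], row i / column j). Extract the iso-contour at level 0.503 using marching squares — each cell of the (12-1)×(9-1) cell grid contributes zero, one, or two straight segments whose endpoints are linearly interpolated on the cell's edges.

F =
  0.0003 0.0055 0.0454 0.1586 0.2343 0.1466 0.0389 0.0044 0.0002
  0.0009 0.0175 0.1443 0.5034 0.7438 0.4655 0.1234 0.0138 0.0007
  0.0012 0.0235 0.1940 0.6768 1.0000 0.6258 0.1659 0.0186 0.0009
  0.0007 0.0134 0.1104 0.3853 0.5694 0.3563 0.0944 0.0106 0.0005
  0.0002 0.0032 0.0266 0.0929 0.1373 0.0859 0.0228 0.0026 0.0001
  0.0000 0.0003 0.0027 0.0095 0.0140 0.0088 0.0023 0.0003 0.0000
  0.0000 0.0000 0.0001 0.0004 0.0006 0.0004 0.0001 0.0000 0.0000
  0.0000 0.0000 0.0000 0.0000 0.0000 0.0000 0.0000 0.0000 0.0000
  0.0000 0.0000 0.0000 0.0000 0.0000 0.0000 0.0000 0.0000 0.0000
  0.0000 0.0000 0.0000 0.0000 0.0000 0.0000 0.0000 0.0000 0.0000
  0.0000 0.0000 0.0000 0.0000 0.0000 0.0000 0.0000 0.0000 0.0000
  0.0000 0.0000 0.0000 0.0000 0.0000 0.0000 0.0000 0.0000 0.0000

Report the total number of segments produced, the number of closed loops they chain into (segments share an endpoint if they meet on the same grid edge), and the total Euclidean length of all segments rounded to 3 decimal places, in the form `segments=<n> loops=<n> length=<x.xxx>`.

segments=12 loops=1 length=7.835

cell (0,2): code 0100 → (0.999,3.000)–(1.000,2.999)
cell (0,3): code 1100 → (0.527,4.000)–(0.999,3.000)
cell (0,4): code 1000 → (1.000,4.865)–(0.527,4.000)
cell (1,2): code 0110 → (1.000,2.999)–(2.000,2.640)
cell (1,4): code 1101 → (1.234,5.000)–(1.000,4.865)
cell (1,5): code 1000 → (2.000,5.267)–(1.234,5.000)
cell (2,2): code 0010 → (2.000,2.640)–(2.596,3.000)
cell (2,3): code 0111 → (2.596,3.000)–(3.000,3.639)
cell (2,4): code 1011 → (3.000,4.312)–(2.456,5.000)
cell (2,5): code 0001 → (2.456,5.000)–(2.000,5.267)
cell (3,3): code 0010 → (3.000,3.639)–(3.154,4.000)
cell (3,4): code 0001 → (3.154,4.000)–(3.000,4.312)
total: 12 segments, chained into 1 closed loop(s), length Σ = 7.834613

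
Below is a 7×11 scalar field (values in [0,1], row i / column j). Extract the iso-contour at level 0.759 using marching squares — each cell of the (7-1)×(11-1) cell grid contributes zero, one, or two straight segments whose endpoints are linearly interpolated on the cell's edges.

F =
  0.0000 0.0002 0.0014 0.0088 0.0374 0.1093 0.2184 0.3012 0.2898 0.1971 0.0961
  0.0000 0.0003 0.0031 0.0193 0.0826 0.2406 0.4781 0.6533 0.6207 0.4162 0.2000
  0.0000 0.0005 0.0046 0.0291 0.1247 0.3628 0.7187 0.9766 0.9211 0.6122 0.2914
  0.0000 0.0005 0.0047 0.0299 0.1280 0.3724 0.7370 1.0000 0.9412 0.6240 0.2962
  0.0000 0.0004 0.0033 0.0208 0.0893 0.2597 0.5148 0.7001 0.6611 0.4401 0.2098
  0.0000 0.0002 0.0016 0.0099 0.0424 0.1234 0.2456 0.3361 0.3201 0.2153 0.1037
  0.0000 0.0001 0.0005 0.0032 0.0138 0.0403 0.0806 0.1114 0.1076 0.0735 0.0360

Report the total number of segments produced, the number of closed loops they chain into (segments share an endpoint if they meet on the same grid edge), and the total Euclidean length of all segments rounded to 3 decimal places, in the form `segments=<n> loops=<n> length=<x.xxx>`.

segments=8 loops=1 length=7.943

cell (1,6): code 0100 → (1.327,7.000)–(2.000,6.156)
cell (1,7): code 1100 → (1.460,8.000)–(1.327,7.000)
cell (1,8): code 1000 → (2.000,8.525)–(1.460,8.000)
cell (2,6): code 0110 → (2.000,6.156)–(3.000,6.084)
cell (2,8): code 1001 → (3.000,8.574)–(2.000,8.525)
cell (3,6): code 0010 → (3.000,6.084)–(3.804,7.000)
cell (3,7): code 0011 → (3.804,7.000)–(3.650,8.000)
cell (3,8): code 0001 → (3.650,8.000)–(3.000,8.574)
total: 8 segments, chained into 1 closed loop(s), length Σ = 7.942984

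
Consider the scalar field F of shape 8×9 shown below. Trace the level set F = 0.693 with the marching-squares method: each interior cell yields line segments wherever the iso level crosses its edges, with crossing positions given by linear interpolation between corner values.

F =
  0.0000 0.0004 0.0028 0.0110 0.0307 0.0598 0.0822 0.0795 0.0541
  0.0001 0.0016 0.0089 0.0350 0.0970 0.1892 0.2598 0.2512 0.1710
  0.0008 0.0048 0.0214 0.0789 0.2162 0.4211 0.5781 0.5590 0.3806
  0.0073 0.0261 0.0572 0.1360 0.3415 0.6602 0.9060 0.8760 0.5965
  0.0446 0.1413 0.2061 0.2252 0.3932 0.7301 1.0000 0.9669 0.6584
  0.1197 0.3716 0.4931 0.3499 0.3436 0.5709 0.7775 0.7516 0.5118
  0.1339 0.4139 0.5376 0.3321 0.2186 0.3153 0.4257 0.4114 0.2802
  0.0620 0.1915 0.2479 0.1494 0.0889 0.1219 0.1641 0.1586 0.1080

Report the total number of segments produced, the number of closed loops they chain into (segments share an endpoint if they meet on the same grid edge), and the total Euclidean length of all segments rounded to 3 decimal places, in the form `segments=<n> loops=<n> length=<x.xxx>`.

segments=12 loops=1 length=9.206

cell (2,5): code 0100 → (2.350,6.000)–(3.000,5.133)
cell (2,6): code 1100 → (2.423,7.000)–(2.350,6.000)
cell (2,7): code 1000 → (3.000,7.655)–(2.423,7.000)
cell (3,4): code 0100 → (3.469,5.000)–(4.000,4.890)
cell (3,5): code 1110 → (3.000,5.133)–(3.469,5.000)
cell (3,7): code 1001 → (4.000,7.888)–(3.000,7.655)
cell (4,4): code 0010 → (4.000,4.890)–(4.233,5.000)
cell (4,5): code 0111 → (4.233,5.000)–(5.000,5.591)
cell (4,7): code 1001 → (5.000,7.244)–(4.000,7.888)
cell (5,5): code 0010 → (5.000,5.591)–(5.240,6.000)
cell (5,6): code 0011 → (5.240,6.000)–(5.172,7.000)
cell (5,7): code 0001 → (5.172,7.000)–(5.000,7.244)
total: 12 segments, chained into 1 closed loop(s), length Σ = 9.205962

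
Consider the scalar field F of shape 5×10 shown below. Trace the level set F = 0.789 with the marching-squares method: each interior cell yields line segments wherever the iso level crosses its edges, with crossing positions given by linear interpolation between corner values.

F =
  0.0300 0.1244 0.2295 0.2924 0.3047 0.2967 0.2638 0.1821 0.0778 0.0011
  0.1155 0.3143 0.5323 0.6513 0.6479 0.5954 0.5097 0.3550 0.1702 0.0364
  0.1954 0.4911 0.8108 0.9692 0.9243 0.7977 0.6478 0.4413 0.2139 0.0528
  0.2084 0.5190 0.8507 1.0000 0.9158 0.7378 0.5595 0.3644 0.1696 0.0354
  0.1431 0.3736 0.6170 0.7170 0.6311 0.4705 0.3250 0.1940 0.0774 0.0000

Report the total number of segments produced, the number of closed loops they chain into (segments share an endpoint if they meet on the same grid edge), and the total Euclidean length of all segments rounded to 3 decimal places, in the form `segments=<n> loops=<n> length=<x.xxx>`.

cell (1,1): code 0100 → (1.922,2.000)–(2.000,1.932)
cell (1,2): code 1100 → (1.433,3.000)–(1.922,2.000)
cell (1,3): code 1100 → (1.510,4.000)–(1.433,3.000)
cell (1,4): code 1100 → (1.957,5.000)–(1.510,4.000)
cell (1,5): code 1000 → (2.000,5.058)–(1.957,5.000)
cell (2,1): code 0110 → (2.000,1.932)–(3.000,1.814)
cell (2,4): code 1011 → (3.000,4.712)–(2.145,5.000)
cell (2,5): code 0001 → (2.145,5.000)–(2.000,5.058)
cell (3,1): code 0010 → (3.000,1.814)–(3.264,2.000)
cell (3,2): code 0011 → (3.264,2.000)–(3.746,3.000)
cell (3,3): code 0011 → (3.746,3.000)–(3.445,4.000)
cell (3,4): code 0001 → (3.445,4.000)–(3.000,4.712)
total: 12 segments, chained into 1 closed loop(s), length Σ = 8.769436

segments=12 loops=1 length=8.769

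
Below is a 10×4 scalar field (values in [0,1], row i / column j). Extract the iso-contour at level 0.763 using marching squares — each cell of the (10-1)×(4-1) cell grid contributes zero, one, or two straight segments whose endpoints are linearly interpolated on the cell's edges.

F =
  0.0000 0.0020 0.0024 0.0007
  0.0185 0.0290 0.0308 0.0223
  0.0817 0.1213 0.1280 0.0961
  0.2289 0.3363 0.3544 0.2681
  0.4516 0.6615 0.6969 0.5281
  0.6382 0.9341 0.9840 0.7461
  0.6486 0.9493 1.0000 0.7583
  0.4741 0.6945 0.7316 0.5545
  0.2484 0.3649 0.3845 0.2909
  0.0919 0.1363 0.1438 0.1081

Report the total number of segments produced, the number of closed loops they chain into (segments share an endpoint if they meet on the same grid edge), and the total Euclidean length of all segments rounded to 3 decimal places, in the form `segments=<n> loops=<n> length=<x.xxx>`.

cell (4,0): code 0100 → (4.372,1.000)–(5.000,0.422)
cell (4,1): code 1100 → (4.230,2.000)–(4.372,1.000)
cell (4,2): code 1000 → (5.000,2.929)–(4.230,2.000)
cell (5,0): code 0110 → (5.000,0.422)–(6.000,0.380)
cell (5,2): code 1001 → (6.000,2.981)–(5.000,2.929)
cell (6,0): code 0010 → (6.000,0.380)–(6.731,1.000)
cell (6,1): code 0011 → (6.731,1.000)–(6.883,2.000)
cell (6,2): code 0001 → (6.883,2.000)–(6.000,2.981)
total: 8 segments, chained into 1 closed loop(s), length Σ = 8.361450

segments=8 loops=1 length=8.361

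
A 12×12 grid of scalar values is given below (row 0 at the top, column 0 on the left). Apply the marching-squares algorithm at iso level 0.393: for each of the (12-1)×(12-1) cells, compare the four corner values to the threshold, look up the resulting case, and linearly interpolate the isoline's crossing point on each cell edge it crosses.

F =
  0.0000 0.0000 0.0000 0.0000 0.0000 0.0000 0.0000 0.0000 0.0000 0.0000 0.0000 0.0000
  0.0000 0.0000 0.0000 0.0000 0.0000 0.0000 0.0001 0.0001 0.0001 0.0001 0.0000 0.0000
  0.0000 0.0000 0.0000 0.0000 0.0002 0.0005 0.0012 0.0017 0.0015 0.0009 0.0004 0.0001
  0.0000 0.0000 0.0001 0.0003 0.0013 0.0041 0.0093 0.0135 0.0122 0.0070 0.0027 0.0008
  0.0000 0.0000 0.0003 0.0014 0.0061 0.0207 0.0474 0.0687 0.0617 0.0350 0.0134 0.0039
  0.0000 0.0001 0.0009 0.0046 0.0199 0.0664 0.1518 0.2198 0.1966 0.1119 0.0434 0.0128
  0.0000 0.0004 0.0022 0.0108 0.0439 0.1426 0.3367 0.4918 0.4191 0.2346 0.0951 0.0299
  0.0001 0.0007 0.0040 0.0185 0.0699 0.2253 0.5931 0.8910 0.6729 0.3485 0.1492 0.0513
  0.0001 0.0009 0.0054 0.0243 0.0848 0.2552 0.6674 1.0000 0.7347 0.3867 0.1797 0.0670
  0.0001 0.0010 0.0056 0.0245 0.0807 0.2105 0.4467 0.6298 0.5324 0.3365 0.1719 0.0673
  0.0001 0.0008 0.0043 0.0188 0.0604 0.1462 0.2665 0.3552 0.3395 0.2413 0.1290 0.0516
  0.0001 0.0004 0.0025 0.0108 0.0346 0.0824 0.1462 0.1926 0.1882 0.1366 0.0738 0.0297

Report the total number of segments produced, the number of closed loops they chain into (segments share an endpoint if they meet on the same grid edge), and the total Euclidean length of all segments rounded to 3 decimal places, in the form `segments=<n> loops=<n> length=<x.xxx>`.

segments=14 loops=1 length=12.245

cell (5,6): code 0100 → (5.637,7.000)–(6.000,6.363)
cell (5,7): code 1100 → (5.883,8.000)–(5.637,7.000)
cell (5,8): code 1000 → (6.000,8.141)–(5.883,8.000)
cell (6,5): code 0100 → (6.220,6.000)–(7.000,5.456)
cell (6,6): code 1110 → (6.000,6.363)–(6.220,6.000)
cell (6,8): code 1001 → (7.000,8.863)–(6.000,8.141)
cell (7,5): code 0110 → (7.000,5.456)–(8.000,5.334)
cell (7,8): code 1001 → (8.000,8.982)–(7.000,8.863)
cell (8,5): code 0110 → (8.000,5.334)–(9.000,5.773)
cell (8,8): code 1001 → (9.000,8.712)–(8.000,8.982)
cell (9,5): code 0010 → (9.000,5.773)–(9.298,6.000)
cell (9,6): code 0011 → (9.298,6.000)–(9.862,7.000)
cell (9,7): code 0011 → (9.862,7.000)–(9.723,8.000)
cell (9,8): code 0001 → (9.723,8.000)–(9.000,8.712)
total: 14 segments, chained into 1 closed loop(s), length Σ = 12.244626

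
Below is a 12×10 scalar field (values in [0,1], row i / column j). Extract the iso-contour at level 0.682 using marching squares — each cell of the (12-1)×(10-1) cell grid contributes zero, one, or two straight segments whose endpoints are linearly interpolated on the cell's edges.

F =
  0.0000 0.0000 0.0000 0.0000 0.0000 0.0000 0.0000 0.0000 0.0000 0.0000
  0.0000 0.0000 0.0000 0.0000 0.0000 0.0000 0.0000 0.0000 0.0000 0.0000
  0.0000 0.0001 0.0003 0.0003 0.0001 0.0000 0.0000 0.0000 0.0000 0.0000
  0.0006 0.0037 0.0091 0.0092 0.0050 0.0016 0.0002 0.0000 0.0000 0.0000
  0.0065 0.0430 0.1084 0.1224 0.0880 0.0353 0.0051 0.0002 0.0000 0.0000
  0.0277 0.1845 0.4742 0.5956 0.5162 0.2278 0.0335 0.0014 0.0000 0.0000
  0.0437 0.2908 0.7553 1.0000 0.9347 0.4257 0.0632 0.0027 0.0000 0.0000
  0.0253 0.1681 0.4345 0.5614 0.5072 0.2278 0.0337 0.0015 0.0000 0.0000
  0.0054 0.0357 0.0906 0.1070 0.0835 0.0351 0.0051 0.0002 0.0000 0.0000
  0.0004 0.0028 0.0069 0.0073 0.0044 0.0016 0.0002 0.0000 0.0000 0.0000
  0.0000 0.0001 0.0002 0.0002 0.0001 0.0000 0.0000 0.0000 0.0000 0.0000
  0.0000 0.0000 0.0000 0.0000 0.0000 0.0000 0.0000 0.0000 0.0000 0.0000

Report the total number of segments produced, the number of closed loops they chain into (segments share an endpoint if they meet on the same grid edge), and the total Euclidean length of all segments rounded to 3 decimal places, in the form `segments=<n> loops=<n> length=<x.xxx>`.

cell (5,1): code 0100 → (5.739,2.000)–(6.000,1.842)
cell (5,2): code 1100 → (5.214,3.000)–(5.739,2.000)
cell (5,3): code 1100 → (5.396,4.000)–(5.214,3.000)
cell (5,4): code 1000 → (6.000,4.496)–(5.396,4.000)
cell (6,1): code 0010 → (6.000,1.842)–(6.228,2.000)
cell (6,2): code 0011 → (6.228,2.000)–(6.725,3.000)
cell (6,3): code 0011 → (6.725,3.000)–(6.591,4.000)
cell (6,4): code 0001 → (6.591,4.000)–(6.000,4.496)
total: 8 segments, chained into 1 closed loop(s), length Σ = 6.407785

segments=8 loops=1 length=6.408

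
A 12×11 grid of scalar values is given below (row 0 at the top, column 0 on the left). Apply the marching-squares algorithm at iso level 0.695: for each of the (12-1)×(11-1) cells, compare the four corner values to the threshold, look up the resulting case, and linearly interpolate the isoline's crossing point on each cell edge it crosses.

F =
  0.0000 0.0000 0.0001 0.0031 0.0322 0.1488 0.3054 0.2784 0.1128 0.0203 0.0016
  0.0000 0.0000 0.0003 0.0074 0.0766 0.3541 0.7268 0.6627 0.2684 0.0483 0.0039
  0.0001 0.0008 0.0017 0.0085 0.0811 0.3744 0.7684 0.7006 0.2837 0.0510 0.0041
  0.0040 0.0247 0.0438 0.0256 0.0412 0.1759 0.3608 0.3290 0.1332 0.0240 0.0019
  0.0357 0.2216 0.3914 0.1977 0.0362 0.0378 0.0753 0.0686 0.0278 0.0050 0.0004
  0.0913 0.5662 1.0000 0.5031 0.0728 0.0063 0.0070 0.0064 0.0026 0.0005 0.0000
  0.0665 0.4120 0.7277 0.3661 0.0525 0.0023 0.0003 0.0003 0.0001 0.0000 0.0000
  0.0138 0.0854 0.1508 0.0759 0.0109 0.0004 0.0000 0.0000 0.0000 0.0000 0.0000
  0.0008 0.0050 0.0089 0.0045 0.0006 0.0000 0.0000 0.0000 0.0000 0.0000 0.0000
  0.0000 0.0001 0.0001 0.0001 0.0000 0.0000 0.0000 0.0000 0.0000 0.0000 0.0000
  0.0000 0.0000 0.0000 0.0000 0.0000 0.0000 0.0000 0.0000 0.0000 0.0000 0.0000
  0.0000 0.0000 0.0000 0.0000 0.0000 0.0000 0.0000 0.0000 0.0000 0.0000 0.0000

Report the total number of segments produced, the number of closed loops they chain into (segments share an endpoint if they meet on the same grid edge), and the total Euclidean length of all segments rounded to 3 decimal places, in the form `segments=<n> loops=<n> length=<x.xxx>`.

cell (0,5): code 0100 → (0.925,6.000)–(1.000,5.915)
cell (0,6): code 1000 → (1.000,6.496)–(0.925,6.000)
cell (1,5): code 0110 → (1.000,5.915)–(2.000,5.814)
cell (1,6): code 1101 → (1.852,7.000)–(1.000,6.496)
cell (1,7): code 1000 → (2.000,7.013)–(1.852,7.000)
cell (2,5): code 0010 → (2.000,5.814)–(2.180,6.000)
cell (2,6): code 0011 → (2.180,6.000)–(2.015,7.000)
cell (2,7): code 0001 → (2.015,7.000)–(2.000,7.013)
cell (4,1): code 0100 → (4.499,2.000)–(5.000,1.297)
cell (4,2): code 1000 → (5.000,2.614)–(4.499,2.000)
cell (5,1): code 0110 → (5.000,1.297)–(6.000,1.896)
cell (5,2): code 1001 → (6.000,2.090)–(5.000,2.614)
cell (6,1): code 0010 → (6.000,1.896)–(6.057,2.000)
cell (6,2): code 0001 → (6.057,2.000)–(6.000,2.090)
total: 14 segments, chained into 2 closed loop(s), length Σ = 8.227286

segments=14 loops=2 length=8.227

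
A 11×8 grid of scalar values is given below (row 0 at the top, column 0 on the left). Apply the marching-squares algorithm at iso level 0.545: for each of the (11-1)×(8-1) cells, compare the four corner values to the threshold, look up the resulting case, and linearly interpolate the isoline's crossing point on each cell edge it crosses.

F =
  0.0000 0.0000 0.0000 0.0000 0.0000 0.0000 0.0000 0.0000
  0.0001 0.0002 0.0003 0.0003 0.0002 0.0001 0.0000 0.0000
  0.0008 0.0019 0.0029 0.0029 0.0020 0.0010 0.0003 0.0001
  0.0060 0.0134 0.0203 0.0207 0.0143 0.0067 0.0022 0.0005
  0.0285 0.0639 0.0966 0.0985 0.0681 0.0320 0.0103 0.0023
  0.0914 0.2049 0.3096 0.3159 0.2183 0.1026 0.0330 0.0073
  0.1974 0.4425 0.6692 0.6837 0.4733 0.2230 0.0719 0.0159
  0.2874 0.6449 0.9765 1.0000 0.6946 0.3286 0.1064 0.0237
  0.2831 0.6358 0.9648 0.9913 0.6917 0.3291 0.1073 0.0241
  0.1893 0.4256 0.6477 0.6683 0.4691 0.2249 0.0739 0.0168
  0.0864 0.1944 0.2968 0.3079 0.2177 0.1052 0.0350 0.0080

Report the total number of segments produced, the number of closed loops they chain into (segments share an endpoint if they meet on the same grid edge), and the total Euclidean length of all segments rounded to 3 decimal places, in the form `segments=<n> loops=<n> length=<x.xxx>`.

segments=16 loops=1 length=11.739

cell (5,1): code 0100 → (5.655,2.000)–(6.000,1.452)
cell (5,2): code 1100 → (5.623,3.000)–(5.655,2.000)
cell (5,3): code 1000 → (6.000,3.659)–(5.623,3.000)
cell (6,0): code 0100 → (6.506,1.000)–(7.000,0.721)
cell (6,1): code 1110 → (6.000,1.452)–(6.506,1.000)
cell (6,3): code 1101 → (6.324,4.000)–(6.000,3.659)
cell (6,4): code 1000 → (7.000,4.409)–(6.324,4.000)
cell (7,0): code 0110 → (7.000,0.721)–(8.000,0.743)
cell (7,4): code 1001 → (8.000,4.405)–(7.000,4.409)
cell (8,0): code 0010 → (8.000,0.743)–(8.432,1.000)
cell (8,1): code 0111 → (8.432,1.000)–(9.000,1.538)
cell (8,3): code 1011 → (9.000,3.619)–(8.659,4.000)
cell (8,4): code 0001 → (8.659,4.000)–(8.000,4.405)
cell (9,1): code 0010 → (9.000,1.538)–(9.293,2.000)
cell (9,2): code 0011 → (9.293,2.000)–(9.342,3.000)
cell (9,3): code 0001 → (9.342,3.000)–(9.000,3.619)
total: 16 segments, chained into 1 closed loop(s), length Σ = 11.739403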